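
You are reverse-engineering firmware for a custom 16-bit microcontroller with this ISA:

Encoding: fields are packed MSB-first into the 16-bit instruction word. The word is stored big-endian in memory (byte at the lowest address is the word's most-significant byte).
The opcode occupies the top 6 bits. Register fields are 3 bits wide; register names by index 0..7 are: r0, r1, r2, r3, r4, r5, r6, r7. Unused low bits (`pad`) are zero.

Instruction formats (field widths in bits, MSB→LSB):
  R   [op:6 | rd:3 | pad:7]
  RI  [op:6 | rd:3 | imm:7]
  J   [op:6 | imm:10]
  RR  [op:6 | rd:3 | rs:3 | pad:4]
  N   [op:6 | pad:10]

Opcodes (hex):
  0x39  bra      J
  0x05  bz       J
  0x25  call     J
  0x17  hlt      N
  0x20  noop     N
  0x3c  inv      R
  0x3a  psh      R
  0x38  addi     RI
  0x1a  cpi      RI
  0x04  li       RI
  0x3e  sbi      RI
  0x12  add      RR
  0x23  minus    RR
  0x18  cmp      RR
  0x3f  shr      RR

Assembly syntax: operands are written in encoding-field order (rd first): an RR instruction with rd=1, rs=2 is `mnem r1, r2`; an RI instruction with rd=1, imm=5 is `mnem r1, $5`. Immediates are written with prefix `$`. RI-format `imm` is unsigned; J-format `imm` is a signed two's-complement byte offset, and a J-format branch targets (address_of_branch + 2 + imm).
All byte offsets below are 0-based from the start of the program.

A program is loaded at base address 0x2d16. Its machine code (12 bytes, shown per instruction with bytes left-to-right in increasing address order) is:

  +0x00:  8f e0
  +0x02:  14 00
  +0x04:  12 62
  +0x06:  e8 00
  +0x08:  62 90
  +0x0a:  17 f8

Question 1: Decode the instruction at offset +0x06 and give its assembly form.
psh r0

@+06  big-endian(e8 00) = 0xe800
  op=0xe800>>10=0x3a ⇒ psh (R)
  rd: (w>>7)&0x7=0x0 → r0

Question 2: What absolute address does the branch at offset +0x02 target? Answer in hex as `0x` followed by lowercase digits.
0x2d1a

off 0x02: read 14 00 as big → 0x1400
  op=0x1400>>10=0x5 ⇒ bz (J)
  imm@[9:0]=0x0 ⇒ $0
  target = base 0x2d16 + off 0x02 + 2 + imm 0 = 0x2d1a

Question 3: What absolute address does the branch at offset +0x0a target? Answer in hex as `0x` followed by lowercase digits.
0x2d1a

off 0x0a: read 17 f8 as big → 0x17f8
  top 6b → 0x5 → bz [J]
  imm@[9:0]=0x3f8 (s10→-8) ⇒ $-8
  target = base 0x2d16 + off 0x0a + 2 + imm -8 = 0x2d1a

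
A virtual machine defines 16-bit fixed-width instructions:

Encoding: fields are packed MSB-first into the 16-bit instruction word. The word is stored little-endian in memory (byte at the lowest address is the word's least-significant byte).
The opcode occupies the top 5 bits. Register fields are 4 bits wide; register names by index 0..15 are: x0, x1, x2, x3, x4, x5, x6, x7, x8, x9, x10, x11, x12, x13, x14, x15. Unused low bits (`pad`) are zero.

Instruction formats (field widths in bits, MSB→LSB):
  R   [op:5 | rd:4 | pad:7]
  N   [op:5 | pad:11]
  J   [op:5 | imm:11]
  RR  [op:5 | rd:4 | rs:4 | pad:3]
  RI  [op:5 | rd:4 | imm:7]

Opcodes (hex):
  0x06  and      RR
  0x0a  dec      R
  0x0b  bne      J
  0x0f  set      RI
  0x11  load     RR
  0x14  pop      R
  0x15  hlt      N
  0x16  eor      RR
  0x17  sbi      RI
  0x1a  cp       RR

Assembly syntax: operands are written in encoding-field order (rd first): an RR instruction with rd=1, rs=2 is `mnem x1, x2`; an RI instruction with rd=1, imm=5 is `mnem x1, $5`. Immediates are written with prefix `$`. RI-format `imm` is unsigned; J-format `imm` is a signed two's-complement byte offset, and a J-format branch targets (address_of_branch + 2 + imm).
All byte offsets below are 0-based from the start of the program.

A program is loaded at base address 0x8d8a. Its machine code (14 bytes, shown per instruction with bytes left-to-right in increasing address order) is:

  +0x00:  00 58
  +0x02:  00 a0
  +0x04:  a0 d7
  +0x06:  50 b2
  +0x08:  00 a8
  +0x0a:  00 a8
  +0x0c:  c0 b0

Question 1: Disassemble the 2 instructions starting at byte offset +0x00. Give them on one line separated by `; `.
bne $0; pop x0

[00] 00 58 → 0x5800
  top 5b → 0xb → bne [J]
  [10:0] imm=0 = $0
[02] 00 a0 → 0xa000
  top 5b → 0x14 → pop [R]
  [10:7] rd=0 = x0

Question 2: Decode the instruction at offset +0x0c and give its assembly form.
off 0x0c: read c0 b0 as little → 0xb0c0
  op=0xb0c0>>11=0x16 ⇒ eor (RR)
  rd@[10:7]=0x1 ⇒ x1
  rs@[6:3]=0x8 ⇒ x8

eor x1, x8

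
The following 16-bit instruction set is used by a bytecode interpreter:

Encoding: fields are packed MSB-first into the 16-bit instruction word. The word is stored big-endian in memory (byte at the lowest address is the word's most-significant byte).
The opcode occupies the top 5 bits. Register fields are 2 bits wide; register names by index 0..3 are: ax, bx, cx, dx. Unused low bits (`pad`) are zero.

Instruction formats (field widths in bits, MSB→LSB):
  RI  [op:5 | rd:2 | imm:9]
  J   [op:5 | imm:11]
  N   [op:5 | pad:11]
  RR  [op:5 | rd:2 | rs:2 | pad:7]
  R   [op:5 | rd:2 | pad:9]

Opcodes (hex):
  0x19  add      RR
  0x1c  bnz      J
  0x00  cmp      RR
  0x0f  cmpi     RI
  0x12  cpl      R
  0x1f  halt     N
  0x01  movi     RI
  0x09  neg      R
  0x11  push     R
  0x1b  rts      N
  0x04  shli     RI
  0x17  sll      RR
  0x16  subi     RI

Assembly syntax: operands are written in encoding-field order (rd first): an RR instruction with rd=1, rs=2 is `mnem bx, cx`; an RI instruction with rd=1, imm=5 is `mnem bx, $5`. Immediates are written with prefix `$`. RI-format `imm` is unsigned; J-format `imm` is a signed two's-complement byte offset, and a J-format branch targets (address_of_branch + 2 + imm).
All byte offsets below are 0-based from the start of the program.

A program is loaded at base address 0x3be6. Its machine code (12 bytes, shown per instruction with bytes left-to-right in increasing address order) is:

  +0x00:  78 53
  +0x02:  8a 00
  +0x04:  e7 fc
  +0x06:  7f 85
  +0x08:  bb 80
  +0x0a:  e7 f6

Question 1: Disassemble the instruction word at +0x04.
[04] e7 fc → 0xe7fc
  op=0xe7fc>>11=0x1c ⇒ bnz (J)
  [10:0] imm=2044 (s11→-4) = $-4

bnz $-4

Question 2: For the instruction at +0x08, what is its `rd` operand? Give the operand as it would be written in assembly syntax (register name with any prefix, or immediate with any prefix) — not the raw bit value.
bx

@+08  big-endian(bb 80) = 0xbb80
  op=0xbb80>>11=0x17 ⇒ sll (RR)
  rd@[10:9]=0x1 ⇒ bx
  rs@[8:7]=0x3 ⇒ dx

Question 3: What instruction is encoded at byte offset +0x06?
+0x06: 7f 85 ⇒ word 0x7f85 (big)
  top 5b → 0xf → cmpi [RI]
  [10:9] rd=3 = dx
  [8:0] imm=389 = $389

cmpi dx, $389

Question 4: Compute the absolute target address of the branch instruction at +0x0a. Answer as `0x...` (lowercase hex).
0x3be8

off 0x0a: read e7 f6 as big → 0xe7f6
  opcode bits[15:11]=0x1c: bnz/J
  imm: (w>>0)&0x7ff=0x7f6 (s11→-10) → $-10
  target = base 0x3be6 + off 0x0a + 2 + imm -10 = 0x3be8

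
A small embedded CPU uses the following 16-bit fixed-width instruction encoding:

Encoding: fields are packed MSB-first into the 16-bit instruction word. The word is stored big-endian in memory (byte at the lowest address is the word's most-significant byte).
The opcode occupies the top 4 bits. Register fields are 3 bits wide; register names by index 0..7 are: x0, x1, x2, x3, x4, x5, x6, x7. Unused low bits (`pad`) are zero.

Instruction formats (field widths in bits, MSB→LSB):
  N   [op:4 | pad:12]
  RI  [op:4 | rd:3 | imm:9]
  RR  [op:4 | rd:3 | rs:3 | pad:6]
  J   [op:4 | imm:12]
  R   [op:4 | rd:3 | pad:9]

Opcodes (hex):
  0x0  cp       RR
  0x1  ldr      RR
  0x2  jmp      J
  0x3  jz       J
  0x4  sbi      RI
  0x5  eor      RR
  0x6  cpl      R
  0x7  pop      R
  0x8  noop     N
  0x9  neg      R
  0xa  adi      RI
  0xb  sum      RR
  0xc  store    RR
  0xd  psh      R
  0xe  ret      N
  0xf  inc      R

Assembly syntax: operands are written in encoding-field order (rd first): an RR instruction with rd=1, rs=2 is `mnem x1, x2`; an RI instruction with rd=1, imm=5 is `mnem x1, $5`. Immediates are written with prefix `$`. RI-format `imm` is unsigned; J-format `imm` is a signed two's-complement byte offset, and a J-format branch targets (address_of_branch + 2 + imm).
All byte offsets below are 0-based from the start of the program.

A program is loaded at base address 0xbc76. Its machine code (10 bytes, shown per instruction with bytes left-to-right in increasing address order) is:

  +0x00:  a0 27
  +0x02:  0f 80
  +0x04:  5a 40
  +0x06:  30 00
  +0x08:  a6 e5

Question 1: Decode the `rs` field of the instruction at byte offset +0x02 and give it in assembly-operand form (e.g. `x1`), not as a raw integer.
x6

+0x02: 0f 80 ⇒ word 0x0f80 (big)
  top 4b → 0x0 → cp [RR]
  rd@[11:9]=0x7 ⇒ x7
  rs@[8:6]=0x6 ⇒ x6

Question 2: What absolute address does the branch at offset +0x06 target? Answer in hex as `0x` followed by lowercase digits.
off 0x06: read 30 00 as big → 0x3000
  op=0x3000>>12=0x3 ⇒ jz (J)
  imm: (w>>0)&0xfff=0x0 → $0
  target = base 0xbc76 + off 0x06 + 2 + imm 0 = 0xbc7e

0xbc7e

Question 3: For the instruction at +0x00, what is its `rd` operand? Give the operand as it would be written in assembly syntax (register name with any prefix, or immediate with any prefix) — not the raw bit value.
x0

@+00  big-endian(a0 27) = 0xa027
  top 4b → 0xa → adi [RI]
  [11:9] rd=0 = x0
  [8:0] imm=39 = $39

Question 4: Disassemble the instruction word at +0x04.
eor x5, x1

@+04  big-endian(5a 40) = 0x5a40
  op=0x5a40>>12=0x5 ⇒ eor (RR)
  rd: (w>>9)&0x7=0x5 → x5
  rs: (w>>6)&0x7=0x1 → x1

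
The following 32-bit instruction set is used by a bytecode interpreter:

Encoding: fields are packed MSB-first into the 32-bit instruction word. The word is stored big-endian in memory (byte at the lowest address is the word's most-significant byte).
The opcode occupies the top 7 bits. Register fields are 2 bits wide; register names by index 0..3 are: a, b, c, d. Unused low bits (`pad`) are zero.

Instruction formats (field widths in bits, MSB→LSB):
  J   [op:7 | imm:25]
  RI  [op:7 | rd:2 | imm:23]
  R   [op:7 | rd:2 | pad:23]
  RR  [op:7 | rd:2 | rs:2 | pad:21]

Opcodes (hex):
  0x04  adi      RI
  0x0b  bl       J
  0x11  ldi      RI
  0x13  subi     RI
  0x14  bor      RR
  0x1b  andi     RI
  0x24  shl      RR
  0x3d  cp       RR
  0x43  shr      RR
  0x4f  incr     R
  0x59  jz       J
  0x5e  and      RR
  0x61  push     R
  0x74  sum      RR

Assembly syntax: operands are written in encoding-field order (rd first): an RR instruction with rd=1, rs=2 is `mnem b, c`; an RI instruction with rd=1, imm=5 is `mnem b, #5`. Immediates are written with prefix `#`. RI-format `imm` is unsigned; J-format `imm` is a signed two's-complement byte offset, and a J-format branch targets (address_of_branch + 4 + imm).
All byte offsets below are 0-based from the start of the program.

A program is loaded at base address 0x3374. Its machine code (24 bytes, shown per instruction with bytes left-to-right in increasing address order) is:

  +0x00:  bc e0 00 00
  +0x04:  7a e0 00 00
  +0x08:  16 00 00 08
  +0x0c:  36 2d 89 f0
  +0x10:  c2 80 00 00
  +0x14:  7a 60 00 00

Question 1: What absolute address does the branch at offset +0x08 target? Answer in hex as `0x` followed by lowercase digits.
0x3388

@+08  big-endian(16 00 00 08) = 0x16000008
  opcode bits[31:25]=0xb: bl/J
  imm@[24:0]=0x8 ⇒ #8
  target = base 0x3374 + off 0x08 + 4 + imm 8 = 0x3388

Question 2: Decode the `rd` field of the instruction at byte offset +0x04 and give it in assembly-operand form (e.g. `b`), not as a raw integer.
b

+0x04: 7a e0 00 00 ⇒ word 0x7ae00000 (big)
  op=0x7ae00000>>25=0x3d ⇒ cp (RR)
  rd: (w>>23)&0x3=0x1 → b
  rs: (w>>21)&0x3=0x3 → d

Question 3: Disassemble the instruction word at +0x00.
and b, d

+0x00: bc e0 00 00 ⇒ word 0xbce00000 (big)
  top 7b → 0x5e → and [RR]
  rd@[24:23]=0x1 ⇒ b
  rs@[22:21]=0x3 ⇒ d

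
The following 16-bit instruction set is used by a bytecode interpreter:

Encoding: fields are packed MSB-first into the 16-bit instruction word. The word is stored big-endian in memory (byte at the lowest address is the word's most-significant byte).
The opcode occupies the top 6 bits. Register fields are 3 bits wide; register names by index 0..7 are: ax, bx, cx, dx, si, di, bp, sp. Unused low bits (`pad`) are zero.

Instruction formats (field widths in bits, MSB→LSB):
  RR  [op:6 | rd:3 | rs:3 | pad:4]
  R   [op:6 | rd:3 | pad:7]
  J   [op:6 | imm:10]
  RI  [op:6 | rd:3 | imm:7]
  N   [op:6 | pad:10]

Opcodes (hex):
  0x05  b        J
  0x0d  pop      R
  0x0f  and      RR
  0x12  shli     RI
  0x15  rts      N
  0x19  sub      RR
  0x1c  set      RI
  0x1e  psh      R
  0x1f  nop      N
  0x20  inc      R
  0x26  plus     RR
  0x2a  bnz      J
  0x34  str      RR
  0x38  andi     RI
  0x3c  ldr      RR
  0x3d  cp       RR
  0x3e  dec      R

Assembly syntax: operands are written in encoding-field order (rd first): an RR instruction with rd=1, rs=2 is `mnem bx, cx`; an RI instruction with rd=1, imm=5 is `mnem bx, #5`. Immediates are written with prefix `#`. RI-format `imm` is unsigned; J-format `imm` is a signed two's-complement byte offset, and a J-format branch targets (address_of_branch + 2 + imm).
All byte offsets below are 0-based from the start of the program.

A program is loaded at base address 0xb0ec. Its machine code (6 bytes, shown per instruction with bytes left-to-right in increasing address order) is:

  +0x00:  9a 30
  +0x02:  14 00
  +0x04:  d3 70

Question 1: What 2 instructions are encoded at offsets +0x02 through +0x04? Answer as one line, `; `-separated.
@+02  big-endian(14 00) = 0x1400
  op=0x1400>>10=0x5 ⇒ b (J)
  imm@[9:0]=0x0 ⇒ #0
@+04  big-endian(d3 70) = 0xd370
  op=0xd370>>10=0x34 ⇒ str (RR)
  rd@[9:7]=0x6 ⇒ bp
  rs@[6:4]=0x7 ⇒ sp

b #0; str bp, sp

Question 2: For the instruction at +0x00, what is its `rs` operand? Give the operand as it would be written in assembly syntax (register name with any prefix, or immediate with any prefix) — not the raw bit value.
@+00  big-endian(9a 30) = 0x9a30
  opcode bits[15:10]=0x26: plus/RR
  rd@[9:7]=0x4 ⇒ si
  rs@[6:4]=0x3 ⇒ dx

dx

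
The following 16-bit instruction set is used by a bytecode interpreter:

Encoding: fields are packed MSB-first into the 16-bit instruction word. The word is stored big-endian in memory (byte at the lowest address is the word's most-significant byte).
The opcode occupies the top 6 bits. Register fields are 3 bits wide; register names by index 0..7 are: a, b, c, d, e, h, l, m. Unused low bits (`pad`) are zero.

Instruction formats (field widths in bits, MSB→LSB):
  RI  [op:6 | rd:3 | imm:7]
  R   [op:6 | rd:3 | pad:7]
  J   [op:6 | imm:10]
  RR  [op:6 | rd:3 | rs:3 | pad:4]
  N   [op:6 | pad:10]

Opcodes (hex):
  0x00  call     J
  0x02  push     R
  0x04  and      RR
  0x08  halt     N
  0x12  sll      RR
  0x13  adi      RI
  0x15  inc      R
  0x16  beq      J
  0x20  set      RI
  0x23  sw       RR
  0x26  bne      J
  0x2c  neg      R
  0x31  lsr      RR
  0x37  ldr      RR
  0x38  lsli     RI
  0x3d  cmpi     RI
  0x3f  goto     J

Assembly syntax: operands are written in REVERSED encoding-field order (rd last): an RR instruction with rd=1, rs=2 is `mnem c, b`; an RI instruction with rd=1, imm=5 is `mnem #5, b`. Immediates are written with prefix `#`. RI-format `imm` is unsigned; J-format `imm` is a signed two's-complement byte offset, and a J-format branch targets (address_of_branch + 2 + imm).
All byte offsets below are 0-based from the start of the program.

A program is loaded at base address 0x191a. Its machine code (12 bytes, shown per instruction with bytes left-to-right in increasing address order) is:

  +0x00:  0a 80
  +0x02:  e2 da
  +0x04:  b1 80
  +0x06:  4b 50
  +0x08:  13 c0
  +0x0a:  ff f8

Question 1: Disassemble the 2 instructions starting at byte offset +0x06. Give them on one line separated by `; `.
@+06  big-endian(4b 50) = 0x4b50
  op=0x4b50>>10=0x12 ⇒ sll (RR)
  rd@[9:7]=0x6 ⇒ l
  rs@[6:4]=0x5 ⇒ h
@+08  big-endian(13 c0) = 0x13c0
  op=0x13c0>>10=0x4 ⇒ and (RR)
  rd@[9:7]=0x7 ⇒ m
  rs@[6:4]=0x4 ⇒ e

sll h, l; and e, m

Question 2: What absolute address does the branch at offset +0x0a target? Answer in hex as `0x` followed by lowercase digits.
off 0x0a: read ff f8 as big → 0xfff8
  opcode bits[15:10]=0x3f: goto/J
  imm@[9:0]=0x3f8 (s10→-8) ⇒ #-8
  target = base 0x191a + off 0x0a + 2 + imm -8 = 0x191e

0x191e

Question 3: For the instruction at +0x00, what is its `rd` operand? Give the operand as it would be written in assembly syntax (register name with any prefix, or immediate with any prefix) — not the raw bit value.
@+00  big-endian(0a 80) = 0x0a80
  op=0x0a80>>10=0x2 ⇒ push (R)
  [9:7] rd=5 = h

h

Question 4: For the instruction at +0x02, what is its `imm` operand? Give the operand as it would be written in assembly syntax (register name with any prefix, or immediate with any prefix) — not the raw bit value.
[02] e2 da → 0xe2da
  op=0xe2da>>10=0x38 ⇒ lsli (RI)
  rd: (w>>7)&0x7=0x5 → h
  imm: (w>>0)&0x7f=0x5a → #90

#90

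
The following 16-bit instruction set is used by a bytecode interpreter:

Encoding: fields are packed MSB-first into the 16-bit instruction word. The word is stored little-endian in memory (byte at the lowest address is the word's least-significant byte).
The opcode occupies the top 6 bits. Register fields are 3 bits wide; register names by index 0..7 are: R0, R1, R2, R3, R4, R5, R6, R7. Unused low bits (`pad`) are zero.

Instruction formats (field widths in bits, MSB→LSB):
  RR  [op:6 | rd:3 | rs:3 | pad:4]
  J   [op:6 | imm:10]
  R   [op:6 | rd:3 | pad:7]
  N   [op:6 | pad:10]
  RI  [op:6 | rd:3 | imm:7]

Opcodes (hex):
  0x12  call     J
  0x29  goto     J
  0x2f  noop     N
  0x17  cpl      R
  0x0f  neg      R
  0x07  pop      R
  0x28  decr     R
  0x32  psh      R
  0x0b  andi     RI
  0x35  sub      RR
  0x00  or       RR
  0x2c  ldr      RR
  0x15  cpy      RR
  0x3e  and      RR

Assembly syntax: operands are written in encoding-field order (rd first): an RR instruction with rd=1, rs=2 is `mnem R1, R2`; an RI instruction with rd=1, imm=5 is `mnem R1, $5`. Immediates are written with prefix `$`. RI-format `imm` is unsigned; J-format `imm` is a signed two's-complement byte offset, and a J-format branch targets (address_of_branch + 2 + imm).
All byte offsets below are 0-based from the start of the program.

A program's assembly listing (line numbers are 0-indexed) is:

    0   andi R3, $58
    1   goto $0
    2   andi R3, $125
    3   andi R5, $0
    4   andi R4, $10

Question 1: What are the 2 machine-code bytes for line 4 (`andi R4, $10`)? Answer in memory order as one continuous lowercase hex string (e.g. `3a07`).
line 4 (andi): pack op=0xb:6|rd=4:3|imm=10:7 = 0x2e0a; little→ 0a 2e

0a2e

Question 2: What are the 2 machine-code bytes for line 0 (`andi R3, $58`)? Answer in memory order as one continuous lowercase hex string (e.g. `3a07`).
L0: andi op=0xb:6|rd=3:3|imm=58:7 ⇒ 0x2dba ⇒ little ba 2d

ba2d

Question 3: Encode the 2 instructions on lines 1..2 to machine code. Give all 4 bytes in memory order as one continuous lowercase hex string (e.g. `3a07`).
line 1 (goto): pack op=0x29:6|imm=0:10 = 0xa400; little→ 00 a4
line 2 (andi): pack op=0xb:6|rd=3:3|imm=125:7 = 0x2dfd; little→ fd 2d

00a4fd2d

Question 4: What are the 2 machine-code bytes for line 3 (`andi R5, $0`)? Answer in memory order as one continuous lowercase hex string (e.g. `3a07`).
L3: andi op=0xb:6|rd=5:3|imm=0:7 ⇒ 0x2e80 ⇒ little 80 2e

802e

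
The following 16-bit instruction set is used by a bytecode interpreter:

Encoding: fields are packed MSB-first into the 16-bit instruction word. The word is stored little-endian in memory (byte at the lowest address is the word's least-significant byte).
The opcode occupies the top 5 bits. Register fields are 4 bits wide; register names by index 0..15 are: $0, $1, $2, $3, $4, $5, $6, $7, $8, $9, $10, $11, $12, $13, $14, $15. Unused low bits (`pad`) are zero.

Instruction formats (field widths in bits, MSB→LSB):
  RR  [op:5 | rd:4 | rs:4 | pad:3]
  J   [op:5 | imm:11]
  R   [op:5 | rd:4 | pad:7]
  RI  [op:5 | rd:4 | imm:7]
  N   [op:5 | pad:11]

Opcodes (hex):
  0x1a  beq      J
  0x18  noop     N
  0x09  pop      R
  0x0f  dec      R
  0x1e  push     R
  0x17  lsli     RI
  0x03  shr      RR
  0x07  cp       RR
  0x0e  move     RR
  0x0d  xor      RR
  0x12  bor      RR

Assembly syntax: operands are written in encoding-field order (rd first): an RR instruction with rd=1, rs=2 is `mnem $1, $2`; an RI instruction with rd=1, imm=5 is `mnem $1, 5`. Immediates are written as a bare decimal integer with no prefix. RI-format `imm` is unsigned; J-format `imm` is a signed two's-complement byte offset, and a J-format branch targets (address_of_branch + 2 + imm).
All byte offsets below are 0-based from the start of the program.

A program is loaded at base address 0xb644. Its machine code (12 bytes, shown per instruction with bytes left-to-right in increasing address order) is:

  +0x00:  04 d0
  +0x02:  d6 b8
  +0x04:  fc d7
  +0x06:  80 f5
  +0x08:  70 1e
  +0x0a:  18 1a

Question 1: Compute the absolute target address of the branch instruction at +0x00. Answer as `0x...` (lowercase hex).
0xb64a

+0x00: 04 d0 ⇒ word 0xd004 (little)
  opcode bits[15:11]=0x1a: beq/J
  [10:0] imm=4 = 4
  target = base 0xb644 + off 0x00 + 2 + imm 4 = 0xb64a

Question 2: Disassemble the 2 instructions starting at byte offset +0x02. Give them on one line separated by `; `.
lsli $1, 86; beq -4

+0x02: d6 b8 ⇒ word 0xb8d6 (little)
  op=0xb8d6>>11=0x17 ⇒ lsli (RI)
  rd: (w>>7)&0xf=0x1 → $1
  imm: (w>>0)&0x7f=0x56 → 86
+0x04: fc d7 ⇒ word 0xd7fc (little)
  op=0xd7fc>>11=0x1a ⇒ beq (J)
  imm: (w>>0)&0x7ff=0x7fc (s11→-4) → -4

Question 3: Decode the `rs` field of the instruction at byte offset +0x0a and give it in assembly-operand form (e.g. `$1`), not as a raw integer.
[0a] 18 1a → 0x1a18
  op=0x1a18>>11=0x3 ⇒ shr (RR)
  rd: (w>>7)&0xf=0x4 → $4
  rs: (w>>3)&0xf=0x3 → $3

$3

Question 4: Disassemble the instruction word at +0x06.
push $11

[06] 80 f5 → 0xf580
  opcode bits[15:11]=0x1e: push/R
  rd@[10:7]=0xb ⇒ $11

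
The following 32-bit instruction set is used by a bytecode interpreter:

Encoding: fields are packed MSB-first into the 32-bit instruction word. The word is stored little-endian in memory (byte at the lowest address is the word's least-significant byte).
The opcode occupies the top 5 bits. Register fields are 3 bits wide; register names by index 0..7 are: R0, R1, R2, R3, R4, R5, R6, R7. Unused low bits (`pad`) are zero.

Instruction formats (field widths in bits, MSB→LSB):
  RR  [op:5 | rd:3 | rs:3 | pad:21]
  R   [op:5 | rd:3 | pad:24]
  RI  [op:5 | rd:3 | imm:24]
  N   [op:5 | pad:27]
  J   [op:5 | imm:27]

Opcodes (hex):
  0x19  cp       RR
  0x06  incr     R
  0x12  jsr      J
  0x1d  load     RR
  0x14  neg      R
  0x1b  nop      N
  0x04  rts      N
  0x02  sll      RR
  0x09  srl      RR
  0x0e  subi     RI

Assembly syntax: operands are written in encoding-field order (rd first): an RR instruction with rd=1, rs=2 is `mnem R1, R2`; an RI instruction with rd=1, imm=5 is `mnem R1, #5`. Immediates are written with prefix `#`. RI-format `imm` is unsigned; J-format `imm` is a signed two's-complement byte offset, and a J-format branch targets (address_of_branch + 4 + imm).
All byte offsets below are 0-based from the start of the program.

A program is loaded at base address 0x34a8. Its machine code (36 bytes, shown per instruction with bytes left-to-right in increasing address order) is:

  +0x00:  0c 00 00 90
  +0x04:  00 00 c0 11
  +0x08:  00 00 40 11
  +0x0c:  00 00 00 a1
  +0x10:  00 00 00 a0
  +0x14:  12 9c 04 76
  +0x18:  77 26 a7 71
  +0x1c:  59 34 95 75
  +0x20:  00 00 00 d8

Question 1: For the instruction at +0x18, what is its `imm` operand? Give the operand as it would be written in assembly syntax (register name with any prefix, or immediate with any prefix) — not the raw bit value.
#10954359

@+18  little-endian(77 26 a7 71) = 0x71a72677
  op=0x71a72677>>27=0xe ⇒ subi (RI)
  rd: (w>>24)&0x7=0x1 → R1
  imm: (w>>0)&0xffffff=0xa72677 → #10954359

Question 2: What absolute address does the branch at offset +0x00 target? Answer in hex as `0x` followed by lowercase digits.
[00] 0c 00 00 90 → 0x9000000c
  top 5b → 0x12 → jsr [J]
  imm: (w>>0)&0x7ffffff=0xc → #12
  target = base 0x34a8 + off 0x00 + 4 + imm 12 = 0x34b8

0x34b8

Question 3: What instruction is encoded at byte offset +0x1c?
[1c] 59 34 95 75 → 0x75953459
  opcode bits[31:27]=0xe: subi/RI
  rd: (w>>24)&0x7=0x5 → R5
  imm: (w>>0)&0xffffff=0x953459 → #9778265

subi R5, #9778265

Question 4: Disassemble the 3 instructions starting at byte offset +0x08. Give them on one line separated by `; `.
[08] 00 00 40 11 → 0x11400000
  op=0x11400000>>27=0x2 ⇒ sll (RR)
  [26:24] rd=1 = R1
  [23:21] rs=2 = R2
[0c] 00 00 00 a1 → 0xa1000000
  op=0xa1000000>>27=0x14 ⇒ neg (R)
  [26:24] rd=1 = R1
[10] 00 00 00 a0 → 0xa0000000
  op=0xa0000000>>27=0x14 ⇒ neg (R)
  [26:24] rd=0 = R0

sll R1, R2; neg R1; neg R0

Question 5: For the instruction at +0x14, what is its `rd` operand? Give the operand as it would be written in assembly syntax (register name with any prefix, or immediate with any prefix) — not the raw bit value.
@+14  little-endian(12 9c 04 76) = 0x76049c12
  op=0x76049c12>>27=0xe ⇒ subi (RI)
  [26:24] rd=6 = R6
  [23:0] imm=302098 = #302098

R6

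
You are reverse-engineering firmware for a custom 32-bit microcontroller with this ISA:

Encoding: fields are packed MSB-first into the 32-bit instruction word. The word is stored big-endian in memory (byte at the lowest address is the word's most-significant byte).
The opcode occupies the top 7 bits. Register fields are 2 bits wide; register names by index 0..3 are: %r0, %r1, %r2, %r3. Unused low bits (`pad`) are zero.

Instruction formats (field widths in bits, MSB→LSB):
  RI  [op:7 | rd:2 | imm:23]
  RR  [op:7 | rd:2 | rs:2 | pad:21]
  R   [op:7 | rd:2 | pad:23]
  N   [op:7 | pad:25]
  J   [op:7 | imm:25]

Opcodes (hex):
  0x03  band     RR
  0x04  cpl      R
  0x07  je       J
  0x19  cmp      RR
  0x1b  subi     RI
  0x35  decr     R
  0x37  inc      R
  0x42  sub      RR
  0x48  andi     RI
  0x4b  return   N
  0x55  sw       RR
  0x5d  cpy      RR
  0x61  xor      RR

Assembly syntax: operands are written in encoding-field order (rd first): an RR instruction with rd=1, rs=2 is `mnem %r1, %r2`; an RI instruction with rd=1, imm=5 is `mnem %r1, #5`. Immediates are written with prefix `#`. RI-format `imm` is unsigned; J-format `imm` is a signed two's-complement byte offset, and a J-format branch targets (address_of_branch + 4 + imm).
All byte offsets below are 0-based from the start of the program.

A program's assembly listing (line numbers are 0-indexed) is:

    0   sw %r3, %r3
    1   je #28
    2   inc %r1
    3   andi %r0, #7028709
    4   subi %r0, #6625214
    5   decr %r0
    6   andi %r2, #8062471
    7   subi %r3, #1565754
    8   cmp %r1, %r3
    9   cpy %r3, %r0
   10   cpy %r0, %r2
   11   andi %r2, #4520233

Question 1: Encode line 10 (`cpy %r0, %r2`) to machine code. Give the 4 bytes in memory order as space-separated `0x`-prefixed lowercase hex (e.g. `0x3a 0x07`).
L10: cpy op=0x5d:7|rd=0:2|rs=2:2|pad=0:21 ⇒ 0xba400000 ⇒ big ba 40 00 00

0xba 0x40 0x00 0x00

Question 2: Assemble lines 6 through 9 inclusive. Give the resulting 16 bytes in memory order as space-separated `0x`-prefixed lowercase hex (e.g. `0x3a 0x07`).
L6: andi op=0x48:7|rd=2:2|imm=8062471:23 ⇒ 0x917b0607 ⇒ big 91 7b 06 07
L7: subi op=0x1b:7|rd=3:2|imm=1565754:23 ⇒ 0x3797e43a ⇒ big 37 97 e4 3a
L8: cmp op=0x19:7|rd=1:2|rs=3:2|pad=0:21 ⇒ 0x32e00000 ⇒ big 32 e0 00 00
L9: cpy op=0x5d:7|rd=3:2|rs=0:2|pad=0:21 ⇒ 0xbb800000 ⇒ big bb 80 00 00

0x91 0x7b 0x06 0x07 0x37 0x97 0xe4 0x3a 0x32 0xe0 0x00 0x00 0xbb 0x80 0x00 0x00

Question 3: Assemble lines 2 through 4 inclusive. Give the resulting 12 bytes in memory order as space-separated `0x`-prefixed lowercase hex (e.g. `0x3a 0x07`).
L2: inc op=0x37:7|rd=1:2|pad=0:23 ⇒ 0x6e800000 ⇒ big 6e 80 00 00
L3: andi op=0x48:7|rd=0:2|imm=7028709:23 ⇒ 0x906b3fe5 ⇒ big 90 6b 3f e5
L4: subi op=0x1b:7|rd=0:2|imm=6625214:23 ⇒ 0x366517be ⇒ big 36 65 17 be

0x6e 0x80 0x00 0x00 0x90 0x6b 0x3f 0xe5 0x36 0x65 0x17 0xbe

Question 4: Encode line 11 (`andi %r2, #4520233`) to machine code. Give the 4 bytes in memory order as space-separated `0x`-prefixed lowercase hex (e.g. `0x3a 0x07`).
11. andi fields op=0x48:7|rd=2:2|imm=4520233:23 → word 9144f929h → 91 44 f9 29

0x91 0x44 0xf9 0x29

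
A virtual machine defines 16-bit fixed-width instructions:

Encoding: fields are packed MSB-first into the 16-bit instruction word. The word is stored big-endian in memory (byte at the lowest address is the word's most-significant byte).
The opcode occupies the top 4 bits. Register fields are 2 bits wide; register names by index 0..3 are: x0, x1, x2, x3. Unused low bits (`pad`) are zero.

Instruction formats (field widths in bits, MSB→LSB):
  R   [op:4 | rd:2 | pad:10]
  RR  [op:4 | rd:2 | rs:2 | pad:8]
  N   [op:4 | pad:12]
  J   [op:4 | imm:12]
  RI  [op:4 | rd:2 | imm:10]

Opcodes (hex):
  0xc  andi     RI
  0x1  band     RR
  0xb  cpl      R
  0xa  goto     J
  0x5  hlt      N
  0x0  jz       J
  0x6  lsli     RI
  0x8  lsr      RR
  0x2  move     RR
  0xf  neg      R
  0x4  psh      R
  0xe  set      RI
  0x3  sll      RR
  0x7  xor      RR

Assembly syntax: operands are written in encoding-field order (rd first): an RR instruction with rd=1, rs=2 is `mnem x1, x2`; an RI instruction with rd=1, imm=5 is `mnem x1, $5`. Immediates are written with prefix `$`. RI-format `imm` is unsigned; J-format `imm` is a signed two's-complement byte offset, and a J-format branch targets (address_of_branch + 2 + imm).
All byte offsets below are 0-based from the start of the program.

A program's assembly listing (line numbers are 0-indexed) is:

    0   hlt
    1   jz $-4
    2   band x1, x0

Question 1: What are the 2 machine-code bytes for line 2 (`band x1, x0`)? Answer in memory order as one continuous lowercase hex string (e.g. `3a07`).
1400

L2: band op=0x1:4|rd=1:2|rs=0:2|pad=0:8 ⇒ 0x1400 ⇒ big 14 00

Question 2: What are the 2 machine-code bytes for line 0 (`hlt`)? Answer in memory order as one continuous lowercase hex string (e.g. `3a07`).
L0: hlt op=0x5:4|pad=0:12 ⇒ 0x5000 ⇒ big 50 00

5000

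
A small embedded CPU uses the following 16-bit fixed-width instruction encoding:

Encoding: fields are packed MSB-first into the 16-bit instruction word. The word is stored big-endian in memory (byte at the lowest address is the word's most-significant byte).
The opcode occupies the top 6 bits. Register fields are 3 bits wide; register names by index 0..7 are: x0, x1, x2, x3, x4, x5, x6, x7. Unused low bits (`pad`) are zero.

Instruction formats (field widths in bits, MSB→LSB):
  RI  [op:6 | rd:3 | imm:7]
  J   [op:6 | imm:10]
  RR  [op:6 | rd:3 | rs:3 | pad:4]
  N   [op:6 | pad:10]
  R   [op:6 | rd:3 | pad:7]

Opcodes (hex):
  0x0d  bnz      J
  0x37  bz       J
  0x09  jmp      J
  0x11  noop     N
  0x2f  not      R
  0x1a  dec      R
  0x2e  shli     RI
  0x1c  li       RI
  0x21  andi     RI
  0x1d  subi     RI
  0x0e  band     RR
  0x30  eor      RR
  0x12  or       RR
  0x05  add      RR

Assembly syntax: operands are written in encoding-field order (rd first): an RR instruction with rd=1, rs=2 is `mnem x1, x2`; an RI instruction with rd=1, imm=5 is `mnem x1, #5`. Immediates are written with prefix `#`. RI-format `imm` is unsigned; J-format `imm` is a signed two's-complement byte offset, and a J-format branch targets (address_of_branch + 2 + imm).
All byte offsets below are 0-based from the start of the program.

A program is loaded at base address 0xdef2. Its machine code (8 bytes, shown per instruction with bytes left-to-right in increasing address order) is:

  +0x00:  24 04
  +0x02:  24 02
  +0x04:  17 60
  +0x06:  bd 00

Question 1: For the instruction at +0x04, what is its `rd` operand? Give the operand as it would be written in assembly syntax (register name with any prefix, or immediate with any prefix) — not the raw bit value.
x6

+0x04: 17 60 ⇒ word 0x1760 (big)
  op=0x1760>>10=0x5 ⇒ add (RR)
  rd: (w>>7)&0x7=0x6 → x6
  rs: (w>>4)&0x7=0x6 → x6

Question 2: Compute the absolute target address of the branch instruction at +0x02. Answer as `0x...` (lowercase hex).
0xdef8

@+02  big-endian(24 02) = 0x2402
  op=0x2402>>10=0x9 ⇒ jmp (J)
  imm@[9:0]=0x2 ⇒ #2
  target = base 0xdef2 + off 0x02 + 2 + imm 2 = 0xdef8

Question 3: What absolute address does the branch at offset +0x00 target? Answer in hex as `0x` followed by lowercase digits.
@+00  big-endian(24 04) = 0x2404
  op=0x2404>>10=0x9 ⇒ jmp (J)
  imm@[9:0]=0x4 ⇒ #4
  target = base 0xdef2 + off 0x00 + 2 + imm 4 = 0xdef8

0xdef8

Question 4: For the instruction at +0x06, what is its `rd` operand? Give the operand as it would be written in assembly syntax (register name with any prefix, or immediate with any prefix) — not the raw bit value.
off 0x06: read bd 00 as big → 0xbd00
  top 6b → 0x2f → not [R]
  [9:7] rd=2 = x2

x2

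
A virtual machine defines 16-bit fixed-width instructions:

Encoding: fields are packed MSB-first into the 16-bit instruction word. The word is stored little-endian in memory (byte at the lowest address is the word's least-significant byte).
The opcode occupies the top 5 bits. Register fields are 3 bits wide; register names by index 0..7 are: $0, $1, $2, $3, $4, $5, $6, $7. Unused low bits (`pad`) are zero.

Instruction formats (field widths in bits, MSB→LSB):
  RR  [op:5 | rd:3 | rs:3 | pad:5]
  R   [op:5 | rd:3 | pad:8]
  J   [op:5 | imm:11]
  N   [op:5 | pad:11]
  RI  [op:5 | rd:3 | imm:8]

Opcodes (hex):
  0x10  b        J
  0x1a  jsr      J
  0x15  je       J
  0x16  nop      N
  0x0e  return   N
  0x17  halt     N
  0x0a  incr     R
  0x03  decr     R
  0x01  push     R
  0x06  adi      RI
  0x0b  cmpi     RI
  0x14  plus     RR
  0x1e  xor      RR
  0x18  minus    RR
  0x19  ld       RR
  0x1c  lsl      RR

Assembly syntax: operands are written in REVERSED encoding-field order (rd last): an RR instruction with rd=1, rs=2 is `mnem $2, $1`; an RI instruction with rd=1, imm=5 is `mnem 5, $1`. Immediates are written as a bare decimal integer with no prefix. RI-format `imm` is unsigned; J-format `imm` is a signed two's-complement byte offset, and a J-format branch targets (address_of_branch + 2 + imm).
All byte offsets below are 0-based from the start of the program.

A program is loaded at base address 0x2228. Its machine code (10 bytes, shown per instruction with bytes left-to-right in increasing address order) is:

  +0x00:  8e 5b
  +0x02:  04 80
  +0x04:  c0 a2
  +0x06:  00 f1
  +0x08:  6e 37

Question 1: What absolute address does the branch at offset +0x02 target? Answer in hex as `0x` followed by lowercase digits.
@+02  little-endian(04 80) = 0x8004
  top 5b → 0x10 → b [J]
  imm: (w>>0)&0x7ff=0x4 → 4
  target = base 0x2228 + off 0x02 + 2 + imm 4 = 0x2230

0x2230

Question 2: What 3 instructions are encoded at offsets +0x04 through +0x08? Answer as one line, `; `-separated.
@+04  little-endian(c0 a2) = 0xa2c0
  opcode bits[15:11]=0x14: plus/RR
  rd@[10:8]=0x2 ⇒ $2
  rs@[7:5]=0x6 ⇒ $6
@+06  little-endian(00 f1) = 0xf100
  opcode bits[15:11]=0x1e: xor/RR
  rd@[10:8]=0x1 ⇒ $1
  rs@[7:5]=0x0 ⇒ $0
@+08  little-endian(6e 37) = 0x376e
  opcode bits[15:11]=0x6: adi/RI
  rd@[10:8]=0x7 ⇒ $7
  imm@[7:0]=0x6e ⇒ 110

plus $6, $2; xor $0, $1; adi 110, $7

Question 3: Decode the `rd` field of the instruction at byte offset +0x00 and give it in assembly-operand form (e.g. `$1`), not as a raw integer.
+0x00: 8e 5b ⇒ word 0x5b8e (little)
  op=0x5b8e>>11=0xb ⇒ cmpi (RI)
  rd: (w>>8)&0x7=0x3 → $3
  imm: (w>>0)&0xff=0x8e → 142

$3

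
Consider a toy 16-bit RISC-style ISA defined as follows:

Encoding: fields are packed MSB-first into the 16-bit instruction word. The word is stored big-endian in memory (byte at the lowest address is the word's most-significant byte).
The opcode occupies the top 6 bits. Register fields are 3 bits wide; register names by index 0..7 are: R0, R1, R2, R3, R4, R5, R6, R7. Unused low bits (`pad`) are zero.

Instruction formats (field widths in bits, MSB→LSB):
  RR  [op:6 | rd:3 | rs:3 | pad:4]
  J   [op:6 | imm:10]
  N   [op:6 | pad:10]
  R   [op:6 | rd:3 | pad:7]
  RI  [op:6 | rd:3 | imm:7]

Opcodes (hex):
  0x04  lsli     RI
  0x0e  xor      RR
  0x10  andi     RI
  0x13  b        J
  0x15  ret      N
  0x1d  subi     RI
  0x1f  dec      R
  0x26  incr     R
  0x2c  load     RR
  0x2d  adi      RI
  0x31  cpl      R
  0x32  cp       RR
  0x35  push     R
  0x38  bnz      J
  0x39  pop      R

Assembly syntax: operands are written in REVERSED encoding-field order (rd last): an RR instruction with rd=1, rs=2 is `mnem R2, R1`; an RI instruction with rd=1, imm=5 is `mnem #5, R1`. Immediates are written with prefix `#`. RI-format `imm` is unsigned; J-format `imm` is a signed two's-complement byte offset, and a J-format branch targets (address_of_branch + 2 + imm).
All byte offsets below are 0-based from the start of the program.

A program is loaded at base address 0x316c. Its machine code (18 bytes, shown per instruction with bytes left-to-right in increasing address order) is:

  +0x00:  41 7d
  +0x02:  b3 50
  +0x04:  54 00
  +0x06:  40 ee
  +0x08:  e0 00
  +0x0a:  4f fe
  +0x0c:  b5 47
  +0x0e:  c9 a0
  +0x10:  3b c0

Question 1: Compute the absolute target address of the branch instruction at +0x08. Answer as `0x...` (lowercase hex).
off 0x08: read e0 00 as big → 0xe000
  top 6b → 0x38 → bnz [J]
  imm@[9:0]=0x0 ⇒ #0
  target = base 0x316c + off 0x08 + 2 + imm 0 = 0x3176

0x3176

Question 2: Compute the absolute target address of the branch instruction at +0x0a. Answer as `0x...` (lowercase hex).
off 0x0a: read 4f fe as big → 0x4ffe
  op=0x4ffe>>10=0x13 ⇒ b (J)
  imm@[9:0]=0x3fe (s10→-2) ⇒ #-2
  target = base 0x316c + off 0x0a + 2 + imm -2 = 0x3176

0x3176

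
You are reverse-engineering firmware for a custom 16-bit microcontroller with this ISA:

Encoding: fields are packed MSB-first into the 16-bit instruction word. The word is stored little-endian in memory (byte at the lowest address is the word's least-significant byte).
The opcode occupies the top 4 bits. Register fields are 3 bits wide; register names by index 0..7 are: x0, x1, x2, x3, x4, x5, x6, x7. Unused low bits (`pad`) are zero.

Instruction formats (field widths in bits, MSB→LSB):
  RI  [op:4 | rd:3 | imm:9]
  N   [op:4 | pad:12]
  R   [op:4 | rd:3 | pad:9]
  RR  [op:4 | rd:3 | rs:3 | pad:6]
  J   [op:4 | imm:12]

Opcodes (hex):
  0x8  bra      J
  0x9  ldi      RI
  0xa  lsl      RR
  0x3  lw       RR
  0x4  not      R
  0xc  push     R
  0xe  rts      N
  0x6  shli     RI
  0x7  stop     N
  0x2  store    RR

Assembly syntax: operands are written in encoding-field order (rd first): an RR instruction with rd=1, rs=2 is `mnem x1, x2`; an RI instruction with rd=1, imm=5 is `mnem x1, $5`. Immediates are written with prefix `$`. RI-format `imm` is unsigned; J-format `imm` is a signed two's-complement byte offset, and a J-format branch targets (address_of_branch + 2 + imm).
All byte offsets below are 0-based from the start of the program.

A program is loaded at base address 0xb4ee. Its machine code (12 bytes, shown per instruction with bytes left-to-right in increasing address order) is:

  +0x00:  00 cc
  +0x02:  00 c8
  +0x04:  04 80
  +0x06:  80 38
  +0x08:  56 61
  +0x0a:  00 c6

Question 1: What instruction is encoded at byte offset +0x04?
off 0x04: read 04 80 as little → 0x8004
  op=0x8004>>12=0x8 ⇒ bra (J)
  imm@[11:0]=0x4 ⇒ $4

bra $4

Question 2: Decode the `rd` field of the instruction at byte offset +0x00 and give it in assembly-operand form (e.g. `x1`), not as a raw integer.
@+00  little-endian(00 cc) = 0xcc00
  op=0xcc00>>12=0xc ⇒ push (R)
  rd: (w>>9)&0x7=0x6 → x6

x6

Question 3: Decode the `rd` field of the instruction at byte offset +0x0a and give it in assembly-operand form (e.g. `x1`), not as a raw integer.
@+0a  little-endian(00 c6) = 0xc600
  top 4b → 0xc → push [R]
  rd: (w>>9)&0x7=0x3 → x3

x3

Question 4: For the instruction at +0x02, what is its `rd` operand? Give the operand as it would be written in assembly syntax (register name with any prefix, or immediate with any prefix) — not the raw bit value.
x4

[02] 00 c8 → 0xc800
  top 4b → 0xc → push [R]
  rd@[11:9]=0x4 ⇒ x4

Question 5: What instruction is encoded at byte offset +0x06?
off 0x06: read 80 38 as little → 0x3880
  opcode bits[15:12]=0x3: lw/RR
  rd@[11:9]=0x4 ⇒ x4
  rs@[8:6]=0x2 ⇒ x2

lw x4, x2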